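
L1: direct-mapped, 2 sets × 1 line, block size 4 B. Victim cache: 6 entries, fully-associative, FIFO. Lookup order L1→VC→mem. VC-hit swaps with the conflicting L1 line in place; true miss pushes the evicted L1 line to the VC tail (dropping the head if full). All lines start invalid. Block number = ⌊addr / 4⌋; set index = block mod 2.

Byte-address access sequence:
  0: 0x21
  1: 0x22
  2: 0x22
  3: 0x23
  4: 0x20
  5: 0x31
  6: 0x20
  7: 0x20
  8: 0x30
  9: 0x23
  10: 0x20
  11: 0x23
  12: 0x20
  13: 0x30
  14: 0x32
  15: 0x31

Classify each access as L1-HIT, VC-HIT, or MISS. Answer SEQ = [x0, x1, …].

SEQ = [MISS, L1-HIT, L1-HIT, L1-HIT, L1-HIT, MISS, VC-HIT, L1-HIT, VC-HIT, VC-HIT, L1-HIT, L1-HIT, L1-HIT, VC-HIT, L1-HIT, L1-HIT]

#0 0x21→b8/s0 MISS; vc=[]
#1 0x22→b8/s0 L1-HIT; vc=[]
#2 0x22→b8/s0 L1-HIT; vc=[]
#3 0x23→b8/s0 L1-HIT; vc=[]
#4 0x20→b8/s0 L1-HIT; vc=[]
#5 0x31→b12/s0 MISS; vc=[8]
#6 0x20→b8/s0 VC-HIT; vc=[12]
#7 0x20→b8/s0 L1-HIT; vc=[12]
#8 0x30→b12/s0 VC-HIT; vc=[8]
#9 0x23→b8/s0 VC-HIT; vc=[12]
#10 0x20→b8/s0 L1-HIT; vc=[12]
#11 0x23→b8/s0 L1-HIT; vc=[12]
#12 0x20→b8/s0 L1-HIT; vc=[12]
#13 0x30→b12/s0 VC-HIT; vc=[8]
#14 0x32→b12/s0 L1-HIT; vc=[8]
#15 0x31→b12/s0 L1-HIT; vc=[8]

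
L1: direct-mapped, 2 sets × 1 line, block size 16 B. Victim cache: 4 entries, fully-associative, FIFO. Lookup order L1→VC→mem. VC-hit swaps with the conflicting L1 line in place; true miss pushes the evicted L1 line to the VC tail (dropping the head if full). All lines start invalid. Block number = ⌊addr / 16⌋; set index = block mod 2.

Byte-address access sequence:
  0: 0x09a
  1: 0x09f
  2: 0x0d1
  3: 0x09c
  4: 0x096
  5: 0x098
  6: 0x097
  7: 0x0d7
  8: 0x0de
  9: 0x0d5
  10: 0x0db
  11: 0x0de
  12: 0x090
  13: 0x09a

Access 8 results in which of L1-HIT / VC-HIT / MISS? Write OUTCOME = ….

OUTCOME = L1-HIT

#0 0x9a→b9/s1 MISS; vc=[]
#1 0x9f→b9/s1 L1-HIT; vc=[]
#2 0xd1→b13/s1 MISS; vc=[9]
#3 0x9c→b9/s1 VC-HIT; vc=[13]
#4 0x96→b9/s1 L1-HIT; vc=[13]
#5 0x98→b9/s1 L1-HIT; vc=[13]
#6 0x97→b9/s1 L1-HIT; vc=[13]
#7 0xd7→b13/s1 VC-HIT; vc=[9]
#8 0xde→b13/s1 L1-HIT; vc=[9]
#9 0xd5→b13/s1 L1-HIT; vc=[9]
#10 0xdb→b13/s1 L1-HIT; vc=[9]
#11 0xde→b13/s1 L1-HIT; vc=[9]
#12 0x90→b9/s1 VC-HIT; vc=[13]
#13 0x9a→b9/s1 L1-HIT; vc=[13]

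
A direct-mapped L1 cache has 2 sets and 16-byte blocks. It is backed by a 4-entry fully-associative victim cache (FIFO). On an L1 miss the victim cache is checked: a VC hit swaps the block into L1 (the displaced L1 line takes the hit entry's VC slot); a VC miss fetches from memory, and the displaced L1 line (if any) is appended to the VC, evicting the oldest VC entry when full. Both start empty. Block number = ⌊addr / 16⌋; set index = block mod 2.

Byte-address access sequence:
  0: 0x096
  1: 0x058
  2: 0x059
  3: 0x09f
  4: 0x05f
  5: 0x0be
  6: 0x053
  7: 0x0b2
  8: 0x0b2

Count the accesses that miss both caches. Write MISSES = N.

MISSES = 3

#0 0x96→b9/s1 MISS; vc=[]
#1 0x58→b5/s1 MISS; vc=[9]
#2 0x59→b5/s1 L1-HIT; vc=[9]
#3 0x9f→b9/s1 VC-HIT; vc=[5]
#4 0x5f→b5/s1 VC-HIT; vc=[9]
#5 0xbe→b11/s1 MISS; vc=[9,5]
#6 0x53→b5/s1 VC-HIT; vc=[9,11]
#7 0xb2→b11/s1 VC-HIT; vc=[9,5]
#8 0xb2→b11/s1 L1-HIT; vc=[9,5]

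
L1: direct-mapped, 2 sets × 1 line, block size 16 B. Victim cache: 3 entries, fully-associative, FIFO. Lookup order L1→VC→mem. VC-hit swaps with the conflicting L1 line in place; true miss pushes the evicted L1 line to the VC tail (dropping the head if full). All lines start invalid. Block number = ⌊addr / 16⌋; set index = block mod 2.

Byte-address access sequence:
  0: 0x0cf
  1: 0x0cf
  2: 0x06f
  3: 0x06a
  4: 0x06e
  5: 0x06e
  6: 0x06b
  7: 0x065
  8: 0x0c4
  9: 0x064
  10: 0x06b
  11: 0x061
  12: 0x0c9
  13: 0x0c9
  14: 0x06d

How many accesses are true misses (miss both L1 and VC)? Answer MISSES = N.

MISSES = 2

  [0] addr=0xcf blk=12 s=0: MISS | VC []
  [1] addr=0xcf blk=12 s=0: L1-HIT | VC []
  [2] addr=0x6f blk=6 s=0: MISS | VC [12]
  [3] addr=0x6a blk=6 s=0: L1-HIT | VC [12]
  [4] addr=0x6e blk=6 s=0: L1-HIT | VC [12]
  [5] addr=0x6e blk=6 s=0: L1-HIT | VC [12]
  [6] addr=0x6b blk=6 s=0: L1-HIT | VC [12]
  [7] addr=0x65 blk=6 s=0: L1-HIT | VC [12]
  [8] addr=0xc4 blk=12 s=0: VC-HIT | VC [6]
  [9] addr=0x64 blk=6 s=0: VC-HIT | VC [12]
  [10] addr=0x6b blk=6 s=0: L1-HIT | VC [12]
  [11] addr=0x61 blk=6 s=0: L1-HIT | VC [12]
  [12] addr=0xc9 blk=12 s=0: VC-HIT | VC [6]
  [13] addr=0xc9 blk=12 s=0: L1-HIT | VC [6]
  [14] addr=0x6d blk=6 s=0: VC-HIT | VC [12]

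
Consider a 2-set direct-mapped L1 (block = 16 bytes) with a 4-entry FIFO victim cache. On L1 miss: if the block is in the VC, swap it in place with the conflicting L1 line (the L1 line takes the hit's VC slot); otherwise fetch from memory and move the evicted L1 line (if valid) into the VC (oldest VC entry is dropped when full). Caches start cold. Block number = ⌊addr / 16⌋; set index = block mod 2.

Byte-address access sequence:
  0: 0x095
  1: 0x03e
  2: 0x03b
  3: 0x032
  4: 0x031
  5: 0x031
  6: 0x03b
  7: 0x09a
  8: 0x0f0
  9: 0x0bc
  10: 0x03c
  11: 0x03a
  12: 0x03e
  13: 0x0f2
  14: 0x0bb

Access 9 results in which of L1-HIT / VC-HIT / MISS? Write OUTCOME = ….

0: 0x95 (blk 9, set 1) → MISS  vc=[]
1: 0x3e (blk 3, set 1) → MISS  vc=[9]
2: 0x3b (blk 3, set 1) → L1-HIT  vc=[9]
3: 0x32 (blk 3, set 1) → L1-HIT  vc=[9]
4: 0x31 (blk 3, set 1) → L1-HIT  vc=[9]
5: 0x31 (blk 3, set 1) → L1-HIT  vc=[9]
6: 0x3b (blk 3, set 1) → L1-HIT  vc=[9]
7: 0x9a (blk 9, set 1) → VC-HIT  vc=[3]
8: 0xf0 (blk 15, set 1) → MISS  vc=[3, 9]
9: 0xbc (blk 11, set 1) → MISS  vc=[3, 9, 15]
10: 0x3c (blk 3, set 1) → VC-HIT  vc=[11, 9, 15]
11: 0x3a (blk 3, set 1) → L1-HIT  vc=[11, 9, 15]
12: 0x3e (blk 3, set 1) → L1-HIT  vc=[11, 9, 15]
13: 0xf2 (blk 15, set 1) → VC-HIT  vc=[11, 9, 3]
14: 0xbb (blk 11, set 1) → VC-HIT  vc=[15, 9, 3]

OUTCOME = MISS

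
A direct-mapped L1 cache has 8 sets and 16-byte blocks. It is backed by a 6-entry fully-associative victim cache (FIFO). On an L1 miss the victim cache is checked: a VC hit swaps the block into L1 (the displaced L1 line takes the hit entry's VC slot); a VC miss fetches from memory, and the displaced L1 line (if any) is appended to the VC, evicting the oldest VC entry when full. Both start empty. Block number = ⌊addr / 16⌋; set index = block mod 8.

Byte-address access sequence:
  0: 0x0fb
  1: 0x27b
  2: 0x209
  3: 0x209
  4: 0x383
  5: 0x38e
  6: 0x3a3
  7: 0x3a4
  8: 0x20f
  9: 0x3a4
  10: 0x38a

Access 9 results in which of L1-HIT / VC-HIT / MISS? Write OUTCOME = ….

OUTCOME = L1-HIT

#0 0xfb→b15/s7 MISS; vc=[]
#1 0x27b→b39/s7 MISS; vc=[15]
#2 0x209→b32/s0 MISS; vc=[15]
#3 0x209→b32/s0 L1-HIT; vc=[15]
#4 0x383→b56/s0 MISS; vc=[15,32]
#5 0x38e→b56/s0 L1-HIT; vc=[15,32]
#6 0x3a3→b58/s2 MISS; vc=[15,32]
#7 0x3a4→b58/s2 L1-HIT; vc=[15,32]
#8 0x20f→b32/s0 VC-HIT; vc=[15,56]
#9 0x3a4→b58/s2 L1-HIT; vc=[15,56]
#10 0x38a→b56/s0 VC-HIT; vc=[15,32]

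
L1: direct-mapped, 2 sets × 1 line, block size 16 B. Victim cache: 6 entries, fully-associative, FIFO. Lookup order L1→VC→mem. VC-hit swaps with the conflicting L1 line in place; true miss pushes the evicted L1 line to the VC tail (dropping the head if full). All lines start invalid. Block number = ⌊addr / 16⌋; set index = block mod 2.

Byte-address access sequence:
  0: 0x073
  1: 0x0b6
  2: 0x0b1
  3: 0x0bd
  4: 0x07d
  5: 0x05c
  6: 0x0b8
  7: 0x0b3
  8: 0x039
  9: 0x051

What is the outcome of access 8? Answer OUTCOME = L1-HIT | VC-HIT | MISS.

OUTCOME = MISS

#0 0x73→b7/s1 MISS; vc=[]
#1 0xb6→b11/s1 MISS; vc=[7]
#2 0xb1→b11/s1 L1-HIT; vc=[7]
#3 0xbd→b11/s1 L1-HIT; vc=[7]
#4 0x7d→b7/s1 VC-HIT; vc=[11]
#5 0x5c→b5/s1 MISS; vc=[11,7]
#6 0xb8→b11/s1 VC-HIT; vc=[5,7]
#7 0xb3→b11/s1 L1-HIT; vc=[5,7]
#8 0x39→b3/s1 MISS; vc=[5,7,11]
#9 0x51→b5/s1 VC-HIT; vc=[3,7,11]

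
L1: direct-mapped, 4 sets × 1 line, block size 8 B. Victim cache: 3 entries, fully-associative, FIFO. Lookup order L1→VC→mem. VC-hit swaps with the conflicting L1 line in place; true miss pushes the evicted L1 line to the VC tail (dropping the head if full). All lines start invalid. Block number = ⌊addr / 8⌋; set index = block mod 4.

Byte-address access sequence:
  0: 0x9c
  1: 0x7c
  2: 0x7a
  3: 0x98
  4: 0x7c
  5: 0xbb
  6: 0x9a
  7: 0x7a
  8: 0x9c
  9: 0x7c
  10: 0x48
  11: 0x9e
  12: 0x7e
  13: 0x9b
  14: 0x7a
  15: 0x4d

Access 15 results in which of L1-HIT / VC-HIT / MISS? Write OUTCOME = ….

  [0] addr=0x9c blk=19 s=3: MISS | VC []
  [1] addr=0x7c blk=15 s=3: MISS | VC [19]
  [2] addr=0x7a blk=15 s=3: L1-HIT | VC [19]
  [3] addr=0x98 blk=19 s=3: VC-HIT | VC [15]
  [4] addr=0x7c blk=15 s=3: VC-HIT | VC [19]
  [5] addr=0xbb blk=23 s=3: MISS | VC [19, 15]
  [6] addr=0x9a blk=19 s=3: VC-HIT | VC [23, 15]
  [7] addr=0x7a blk=15 s=3: VC-HIT | VC [23, 19]
  [8] addr=0x9c blk=19 s=3: VC-HIT | VC [23, 15]
  [9] addr=0x7c blk=15 s=3: VC-HIT | VC [23, 19]
  [10] addr=0x48 blk=9 s=1: MISS | VC [23, 19]
  [11] addr=0x9e blk=19 s=3: VC-HIT | VC [23, 15]
  [12] addr=0x7e blk=15 s=3: VC-HIT | VC [23, 19]
  [13] addr=0x9b blk=19 s=3: VC-HIT | VC [23, 15]
  [14] addr=0x7a blk=15 s=3: VC-HIT | VC [23, 19]
  [15] addr=0x4d blk=9 s=1: L1-HIT | VC [23, 19]

OUTCOME = L1-HIT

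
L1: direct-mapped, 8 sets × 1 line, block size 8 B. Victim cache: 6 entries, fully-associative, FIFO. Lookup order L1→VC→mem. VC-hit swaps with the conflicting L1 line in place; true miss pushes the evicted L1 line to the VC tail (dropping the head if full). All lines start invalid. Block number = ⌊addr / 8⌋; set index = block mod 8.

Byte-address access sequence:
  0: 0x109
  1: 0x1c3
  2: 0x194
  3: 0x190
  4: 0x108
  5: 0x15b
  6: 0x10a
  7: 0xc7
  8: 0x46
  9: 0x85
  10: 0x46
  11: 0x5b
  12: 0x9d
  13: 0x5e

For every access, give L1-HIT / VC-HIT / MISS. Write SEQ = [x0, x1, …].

SEQ = [MISS, MISS, MISS, L1-HIT, L1-HIT, MISS, L1-HIT, MISS, MISS, MISS, VC-HIT, MISS, MISS, VC-HIT]

0: 0x109 (blk 33, set 1) → MISS  vc=[]
1: 0x1c3 (blk 56, set 0) → MISS  vc=[]
2: 0x194 (blk 50, set 2) → MISS  vc=[]
3: 0x190 (blk 50, set 2) → L1-HIT  vc=[]
4: 0x108 (blk 33, set 1) → L1-HIT  vc=[]
5: 0x15b (blk 43, set 3) → MISS  vc=[]
6: 0x10a (blk 33, set 1) → L1-HIT  vc=[]
7: 0xc7 (blk 24, set 0) → MISS  vc=[56]
8: 0x46 (blk 8, set 0) → MISS  vc=[56, 24]
9: 0x85 (blk 16, set 0) → MISS  vc=[56, 24, 8]
10: 0x46 (blk 8, set 0) → VC-HIT  vc=[56, 24, 16]
11: 0x5b (blk 11, set 3) → MISS  vc=[56, 24, 16, 43]
12: 0x9d (blk 19, set 3) → MISS  vc=[56, 24, 16, 43, 11]
13: 0x5e (blk 11, set 3) → VC-HIT  vc=[56, 24, 16, 43, 19]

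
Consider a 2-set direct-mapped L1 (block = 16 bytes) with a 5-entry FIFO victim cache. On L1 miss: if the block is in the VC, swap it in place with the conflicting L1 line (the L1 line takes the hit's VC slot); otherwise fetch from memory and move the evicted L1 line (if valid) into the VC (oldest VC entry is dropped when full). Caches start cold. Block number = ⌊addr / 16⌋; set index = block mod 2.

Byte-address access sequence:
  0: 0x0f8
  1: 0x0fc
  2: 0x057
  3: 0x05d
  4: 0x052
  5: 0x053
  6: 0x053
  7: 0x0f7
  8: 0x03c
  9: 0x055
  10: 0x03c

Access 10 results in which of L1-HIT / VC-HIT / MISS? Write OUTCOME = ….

0: 0xf8 (blk 15, set 1) → MISS  vc=[]
1: 0xfc (blk 15, set 1) → L1-HIT  vc=[]
2: 0x57 (blk 5, set 1) → MISS  vc=[15]
3: 0x5d (blk 5, set 1) → L1-HIT  vc=[15]
4: 0x52 (blk 5, set 1) → L1-HIT  vc=[15]
5: 0x53 (blk 5, set 1) → L1-HIT  vc=[15]
6: 0x53 (blk 5, set 1) → L1-HIT  vc=[15]
7: 0xf7 (blk 15, set 1) → VC-HIT  vc=[5]
8: 0x3c (blk 3, set 1) → MISS  vc=[5, 15]
9: 0x55 (blk 5, set 1) → VC-HIT  vc=[3, 15]
10: 0x3c (blk 3, set 1) → VC-HIT  vc=[5, 15]

OUTCOME = VC-HIT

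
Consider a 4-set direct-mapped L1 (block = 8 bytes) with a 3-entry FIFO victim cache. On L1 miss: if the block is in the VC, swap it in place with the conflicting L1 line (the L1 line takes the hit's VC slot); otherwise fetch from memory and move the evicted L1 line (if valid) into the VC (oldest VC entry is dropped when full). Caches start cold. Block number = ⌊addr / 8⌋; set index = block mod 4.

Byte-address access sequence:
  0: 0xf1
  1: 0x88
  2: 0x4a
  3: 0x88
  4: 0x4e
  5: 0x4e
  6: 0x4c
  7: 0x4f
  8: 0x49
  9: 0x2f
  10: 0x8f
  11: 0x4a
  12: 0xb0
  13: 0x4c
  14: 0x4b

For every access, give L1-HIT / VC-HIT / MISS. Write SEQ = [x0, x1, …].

SEQ = [MISS, MISS, MISS, VC-HIT, VC-HIT, L1-HIT, L1-HIT, L1-HIT, L1-HIT, MISS, VC-HIT, VC-HIT, MISS, L1-HIT, L1-HIT]

0: 0xf1 (blk 30, set 2) → MISS  vc=[]
1: 0x88 (blk 17, set 1) → MISS  vc=[]
2: 0x4a (blk 9, set 1) → MISS  vc=[17]
3: 0x88 (blk 17, set 1) → VC-HIT  vc=[9]
4: 0x4e (blk 9, set 1) → VC-HIT  vc=[17]
5: 0x4e (blk 9, set 1) → L1-HIT  vc=[17]
6: 0x4c (blk 9, set 1) → L1-HIT  vc=[17]
7: 0x4f (blk 9, set 1) → L1-HIT  vc=[17]
8: 0x49 (blk 9, set 1) → L1-HIT  vc=[17]
9: 0x2f (blk 5, set 1) → MISS  vc=[17, 9]
10: 0x8f (blk 17, set 1) → VC-HIT  vc=[5, 9]
11: 0x4a (blk 9, set 1) → VC-HIT  vc=[5, 17]
12: 0xb0 (blk 22, set 2) → MISS  vc=[5, 17, 30]
13: 0x4c (blk 9, set 1) → L1-HIT  vc=[5, 17, 30]
14: 0x4b (blk 9, set 1) → L1-HIT  vc=[5, 17, 30]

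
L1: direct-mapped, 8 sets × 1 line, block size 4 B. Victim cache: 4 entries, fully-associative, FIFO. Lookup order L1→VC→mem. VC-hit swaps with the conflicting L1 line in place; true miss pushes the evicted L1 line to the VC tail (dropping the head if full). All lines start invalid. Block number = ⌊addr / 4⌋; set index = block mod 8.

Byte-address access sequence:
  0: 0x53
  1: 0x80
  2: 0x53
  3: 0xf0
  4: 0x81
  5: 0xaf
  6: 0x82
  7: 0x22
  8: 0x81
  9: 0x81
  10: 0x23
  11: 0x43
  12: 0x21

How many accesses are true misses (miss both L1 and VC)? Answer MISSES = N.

MISSES = 6

#0 0x53→b20/s4 MISS; vc=[]
#1 0x80→b32/s0 MISS; vc=[]
#2 0x53→b20/s4 L1-HIT; vc=[]
#3 0xf0→b60/s4 MISS; vc=[20]
#4 0x81→b32/s0 L1-HIT; vc=[20]
#5 0xaf→b43/s3 MISS; vc=[20]
#6 0x82→b32/s0 L1-HIT; vc=[20]
#7 0x22→b8/s0 MISS; vc=[20,32]
#8 0x81→b32/s0 VC-HIT; vc=[20,8]
#9 0x81→b32/s0 L1-HIT; vc=[20,8]
#10 0x23→b8/s0 VC-HIT; vc=[20,32]
#11 0x43→b16/s0 MISS; vc=[20,32,8]
#12 0x21→b8/s0 VC-HIT; vc=[20,32,16]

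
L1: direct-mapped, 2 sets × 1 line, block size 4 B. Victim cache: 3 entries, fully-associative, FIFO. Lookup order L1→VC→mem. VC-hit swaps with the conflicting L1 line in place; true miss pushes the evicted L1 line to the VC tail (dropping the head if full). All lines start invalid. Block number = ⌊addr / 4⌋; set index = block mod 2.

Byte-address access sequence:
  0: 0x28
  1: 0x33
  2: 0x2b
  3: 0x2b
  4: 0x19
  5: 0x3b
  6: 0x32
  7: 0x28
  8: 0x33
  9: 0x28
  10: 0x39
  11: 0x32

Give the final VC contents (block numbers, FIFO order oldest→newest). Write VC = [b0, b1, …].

VC = [10, 14, 6]

#0 0x28→b10/s0 MISS; vc=[]
#1 0x33→b12/s0 MISS; vc=[10]
#2 0x2b→b10/s0 VC-HIT; vc=[12]
#3 0x2b→b10/s0 L1-HIT; vc=[12]
#4 0x19→b6/s0 MISS; vc=[12,10]
#5 0x3b→b14/s0 MISS; vc=[12,10,6]
#6 0x32→b12/s0 VC-HIT; vc=[14,10,6]
#7 0x28→b10/s0 VC-HIT; vc=[14,12,6]
#8 0x33→b12/s0 VC-HIT; vc=[14,10,6]
#9 0x28→b10/s0 VC-HIT; vc=[14,12,6]
#10 0x39→b14/s0 VC-HIT; vc=[10,12,6]
#11 0x32→b12/s0 VC-HIT; vc=[10,14,6]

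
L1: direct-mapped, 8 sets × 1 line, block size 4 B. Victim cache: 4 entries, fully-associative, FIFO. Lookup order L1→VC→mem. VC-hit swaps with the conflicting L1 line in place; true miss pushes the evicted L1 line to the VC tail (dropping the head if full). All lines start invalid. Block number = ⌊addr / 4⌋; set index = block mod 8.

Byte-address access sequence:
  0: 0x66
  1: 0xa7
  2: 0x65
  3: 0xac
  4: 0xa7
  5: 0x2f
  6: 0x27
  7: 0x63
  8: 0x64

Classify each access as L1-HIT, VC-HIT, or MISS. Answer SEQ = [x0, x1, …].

  [0] addr=0x66 blk=25 s=1: MISS | VC []
  [1] addr=0xa7 blk=41 s=1: MISS | VC [25]
  [2] addr=0x65 blk=25 s=1: VC-HIT | VC [41]
  [3] addr=0xac blk=43 s=3: MISS | VC [41]
  [4] addr=0xa7 blk=41 s=1: VC-HIT | VC [25]
  [5] addr=0x2f blk=11 s=3: MISS | VC [25, 43]
  [6] addr=0x27 blk=9 s=1: MISS | VC [25, 43, 41]
  [7] addr=0x63 blk=24 s=0: MISS | VC [25, 43, 41]
  [8] addr=0x64 blk=25 s=1: VC-HIT | VC [9, 43, 41]

SEQ = [MISS, MISS, VC-HIT, MISS, VC-HIT, MISS, MISS, MISS, VC-HIT]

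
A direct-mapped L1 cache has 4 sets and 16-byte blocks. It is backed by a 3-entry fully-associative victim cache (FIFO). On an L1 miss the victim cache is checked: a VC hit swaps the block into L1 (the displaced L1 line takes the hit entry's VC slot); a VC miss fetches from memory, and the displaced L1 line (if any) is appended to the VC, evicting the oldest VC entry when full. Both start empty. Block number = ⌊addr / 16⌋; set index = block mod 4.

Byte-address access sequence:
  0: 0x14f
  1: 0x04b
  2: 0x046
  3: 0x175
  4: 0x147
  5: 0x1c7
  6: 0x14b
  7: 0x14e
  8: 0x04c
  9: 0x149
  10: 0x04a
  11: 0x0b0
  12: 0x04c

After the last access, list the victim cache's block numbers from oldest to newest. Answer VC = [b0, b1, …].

  [0] addr=0x14f blk=20 s=0: MISS | VC []
  [1] addr=0x4b blk=4 s=0: MISS | VC [20]
  [2] addr=0x46 blk=4 s=0: L1-HIT | VC [20]
  [3] addr=0x175 blk=23 s=3: MISS | VC [20]
  [4] addr=0x147 blk=20 s=0: VC-HIT | VC [4]
  [5] addr=0x1c7 blk=28 s=0: MISS | VC [4, 20]
  [6] addr=0x14b blk=20 s=0: VC-HIT | VC [4, 28]
  [7] addr=0x14e blk=20 s=0: L1-HIT | VC [4, 28]
  [8] addr=0x4c blk=4 s=0: VC-HIT | VC [20, 28]
  [9] addr=0x149 blk=20 s=0: VC-HIT | VC [4, 28]
  [10] addr=0x4a blk=4 s=0: VC-HIT | VC [20, 28]
  [11] addr=0xb0 blk=11 s=3: MISS | VC [20, 28, 23]
  [12] addr=0x4c blk=4 s=0: L1-HIT | VC [20, 28, 23]

VC = [20, 28, 23]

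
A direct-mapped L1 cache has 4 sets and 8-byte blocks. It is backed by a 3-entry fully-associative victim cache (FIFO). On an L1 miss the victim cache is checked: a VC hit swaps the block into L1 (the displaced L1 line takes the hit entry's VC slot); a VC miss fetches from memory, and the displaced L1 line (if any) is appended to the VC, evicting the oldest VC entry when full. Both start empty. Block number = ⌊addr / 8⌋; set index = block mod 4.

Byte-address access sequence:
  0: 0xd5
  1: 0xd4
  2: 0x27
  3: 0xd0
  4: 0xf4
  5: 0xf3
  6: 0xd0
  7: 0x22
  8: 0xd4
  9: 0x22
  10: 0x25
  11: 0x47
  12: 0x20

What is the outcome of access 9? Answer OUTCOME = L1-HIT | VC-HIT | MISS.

#0 0xd5→b26/s2 MISS; vc=[]
#1 0xd4→b26/s2 L1-HIT; vc=[]
#2 0x27→b4/s0 MISS; vc=[]
#3 0xd0→b26/s2 L1-HIT; vc=[]
#4 0xf4→b30/s2 MISS; vc=[26]
#5 0xf3→b30/s2 L1-HIT; vc=[26]
#6 0xd0→b26/s2 VC-HIT; vc=[30]
#7 0x22→b4/s0 L1-HIT; vc=[30]
#8 0xd4→b26/s2 L1-HIT; vc=[30]
#9 0x22→b4/s0 L1-HIT; vc=[30]
#10 0x25→b4/s0 L1-HIT; vc=[30]
#11 0x47→b8/s0 MISS; vc=[30,4]
#12 0x20→b4/s0 VC-HIT; vc=[30,8]

OUTCOME = L1-HIT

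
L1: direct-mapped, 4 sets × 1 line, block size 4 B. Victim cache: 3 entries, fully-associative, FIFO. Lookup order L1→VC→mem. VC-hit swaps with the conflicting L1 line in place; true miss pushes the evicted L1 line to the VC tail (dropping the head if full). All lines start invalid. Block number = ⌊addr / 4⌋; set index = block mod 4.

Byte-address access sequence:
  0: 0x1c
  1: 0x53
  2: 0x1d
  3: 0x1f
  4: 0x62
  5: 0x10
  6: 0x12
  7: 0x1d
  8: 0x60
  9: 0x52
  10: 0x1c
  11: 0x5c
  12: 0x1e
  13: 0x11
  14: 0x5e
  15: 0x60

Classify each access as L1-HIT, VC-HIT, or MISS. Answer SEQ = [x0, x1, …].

SEQ = [MISS, MISS, L1-HIT, L1-HIT, MISS, MISS, L1-HIT, L1-HIT, VC-HIT, VC-HIT, L1-HIT, MISS, VC-HIT, VC-HIT, VC-HIT, VC-HIT]

#0 0x1c→b7/s3 MISS; vc=[]
#1 0x53→b20/s0 MISS; vc=[]
#2 0x1d→b7/s3 L1-HIT; vc=[]
#3 0x1f→b7/s3 L1-HIT; vc=[]
#4 0x62→b24/s0 MISS; vc=[20]
#5 0x10→b4/s0 MISS; vc=[20,24]
#6 0x12→b4/s0 L1-HIT; vc=[20,24]
#7 0x1d→b7/s3 L1-HIT; vc=[20,24]
#8 0x60→b24/s0 VC-HIT; vc=[20,4]
#9 0x52→b20/s0 VC-HIT; vc=[24,4]
#10 0x1c→b7/s3 L1-HIT; vc=[24,4]
#11 0x5c→b23/s3 MISS; vc=[24,4,7]
#12 0x1e→b7/s3 VC-HIT; vc=[24,4,23]
#13 0x11→b4/s0 VC-HIT; vc=[24,20,23]
#14 0x5e→b23/s3 VC-HIT; vc=[24,20,7]
#15 0x60→b24/s0 VC-HIT; vc=[4,20,7]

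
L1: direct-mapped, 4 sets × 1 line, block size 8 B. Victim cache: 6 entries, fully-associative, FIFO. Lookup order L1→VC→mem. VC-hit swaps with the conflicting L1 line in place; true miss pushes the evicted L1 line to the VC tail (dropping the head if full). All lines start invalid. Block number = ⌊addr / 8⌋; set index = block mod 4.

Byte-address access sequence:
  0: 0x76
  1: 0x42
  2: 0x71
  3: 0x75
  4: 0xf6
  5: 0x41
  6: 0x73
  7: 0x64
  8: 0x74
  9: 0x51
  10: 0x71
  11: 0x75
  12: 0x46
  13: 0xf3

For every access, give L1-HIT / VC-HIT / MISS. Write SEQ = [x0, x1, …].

SEQ = [MISS, MISS, L1-HIT, L1-HIT, MISS, L1-HIT, VC-HIT, MISS, L1-HIT, MISS, VC-HIT, L1-HIT, VC-HIT, VC-HIT]

  [0] addr=0x76 blk=14 s=2: MISS | VC []
  [1] addr=0x42 blk=8 s=0: MISS | VC []
  [2] addr=0x71 blk=14 s=2: L1-HIT | VC []
  [3] addr=0x75 blk=14 s=2: L1-HIT | VC []
  [4] addr=0xf6 blk=30 s=2: MISS | VC [14]
  [5] addr=0x41 blk=8 s=0: L1-HIT | VC [14]
  [6] addr=0x73 blk=14 s=2: VC-HIT | VC [30]
  [7] addr=0x64 blk=12 s=0: MISS | VC [30, 8]
  [8] addr=0x74 blk=14 s=2: L1-HIT | VC [30, 8]
  [9] addr=0x51 blk=10 s=2: MISS | VC [30, 8, 14]
  [10] addr=0x71 blk=14 s=2: VC-HIT | VC [30, 8, 10]
  [11] addr=0x75 blk=14 s=2: L1-HIT | VC [30, 8, 10]
  [12] addr=0x46 blk=8 s=0: VC-HIT | VC [30, 12, 10]
  [13] addr=0xf3 blk=30 s=2: VC-HIT | VC [14, 12, 10]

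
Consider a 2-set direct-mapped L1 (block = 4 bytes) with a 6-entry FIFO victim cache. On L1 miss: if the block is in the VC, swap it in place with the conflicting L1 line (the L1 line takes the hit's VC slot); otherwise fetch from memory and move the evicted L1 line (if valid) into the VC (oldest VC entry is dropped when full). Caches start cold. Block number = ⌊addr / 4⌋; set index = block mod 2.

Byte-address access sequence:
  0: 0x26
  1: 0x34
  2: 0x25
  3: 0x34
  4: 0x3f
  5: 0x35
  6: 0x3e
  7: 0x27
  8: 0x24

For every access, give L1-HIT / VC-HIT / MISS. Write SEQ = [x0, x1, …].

#0 0x26→b9/s1 MISS; vc=[]
#1 0x34→b13/s1 MISS; vc=[9]
#2 0x25→b9/s1 VC-HIT; vc=[13]
#3 0x34→b13/s1 VC-HIT; vc=[9]
#4 0x3f→b15/s1 MISS; vc=[9,13]
#5 0x35→b13/s1 VC-HIT; vc=[9,15]
#6 0x3e→b15/s1 VC-HIT; vc=[9,13]
#7 0x27→b9/s1 VC-HIT; vc=[15,13]
#8 0x24→b9/s1 L1-HIT; vc=[15,13]

SEQ = [MISS, MISS, VC-HIT, VC-HIT, MISS, VC-HIT, VC-HIT, VC-HIT, L1-HIT]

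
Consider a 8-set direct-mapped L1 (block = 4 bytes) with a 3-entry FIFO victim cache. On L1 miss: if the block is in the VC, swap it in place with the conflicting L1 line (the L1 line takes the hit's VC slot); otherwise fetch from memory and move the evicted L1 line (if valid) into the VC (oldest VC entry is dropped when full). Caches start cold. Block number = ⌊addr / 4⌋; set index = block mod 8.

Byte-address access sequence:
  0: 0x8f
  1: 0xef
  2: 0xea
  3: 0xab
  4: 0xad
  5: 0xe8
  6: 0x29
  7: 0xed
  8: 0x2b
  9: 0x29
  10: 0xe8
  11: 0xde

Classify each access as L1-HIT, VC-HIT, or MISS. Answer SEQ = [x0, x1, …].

  [0] addr=0x8f blk=35 s=3: MISS | VC []
  [1] addr=0xef blk=59 s=3: MISS | VC [35]
  [2] addr=0xea blk=58 s=2: MISS | VC [35]
  [3] addr=0xab blk=42 s=2: MISS | VC [35, 58]
  [4] addr=0xad blk=43 s=3: MISS | VC [35, 58, 59]
  [5] addr=0xe8 blk=58 s=2: VC-HIT | VC [35, 42, 59]
  [6] addr=0x29 blk=10 s=2: MISS | VC [42, 59, 58]
  [7] addr=0xed blk=59 s=3: VC-HIT | VC [42, 43, 58]
  [8] addr=0x2b blk=10 s=2: L1-HIT | VC [42, 43, 58]
  [9] addr=0x29 blk=10 s=2: L1-HIT | VC [42, 43, 58]
  [10] addr=0xe8 blk=58 s=2: VC-HIT | VC [42, 43, 10]
  [11] addr=0xde blk=55 s=7: MISS | VC [42, 43, 10]

SEQ = [MISS, MISS, MISS, MISS, MISS, VC-HIT, MISS, VC-HIT, L1-HIT, L1-HIT, VC-HIT, MISS]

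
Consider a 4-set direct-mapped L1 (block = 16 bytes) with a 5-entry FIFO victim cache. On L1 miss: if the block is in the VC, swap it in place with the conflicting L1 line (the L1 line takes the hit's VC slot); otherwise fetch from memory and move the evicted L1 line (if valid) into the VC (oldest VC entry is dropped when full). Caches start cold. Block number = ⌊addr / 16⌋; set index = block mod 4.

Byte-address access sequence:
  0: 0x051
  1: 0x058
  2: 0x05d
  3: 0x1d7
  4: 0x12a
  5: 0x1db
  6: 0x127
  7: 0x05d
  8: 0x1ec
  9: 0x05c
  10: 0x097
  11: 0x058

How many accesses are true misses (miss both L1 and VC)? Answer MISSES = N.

MISSES = 5

  [0] addr=0x51 blk=5 s=1: MISS | VC []
  [1] addr=0x58 blk=5 s=1: L1-HIT | VC []
  [2] addr=0x5d blk=5 s=1: L1-HIT | VC []
  [3] addr=0x1d7 blk=29 s=1: MISS | VC [5]
  [4] addr=0x12a blk=18 s=2: MISS | VC [5]
  [5] addr=0x1db blk=29 s=1: L1-HIT | VC [5]
  [6] addr=0x127 blk=18 s=2: L1-HIT | VC [5]
  [7] addr=0x5d blk=5 s=1: VC-HIT | VC [29]
  [8] addr=0x1ec blk=30 s=2: MISS | VC [29, 18]
  [9] addr=0x5c blk=5 s=1: L1-HIT | VC [29, 18]
  [10] addr=0x97 blk=9 s=1: MISS | VC [29, 18, 5]
  [11] addr=0x58 blk=5 s=1: VC-HIT | VC [29, 18, 9]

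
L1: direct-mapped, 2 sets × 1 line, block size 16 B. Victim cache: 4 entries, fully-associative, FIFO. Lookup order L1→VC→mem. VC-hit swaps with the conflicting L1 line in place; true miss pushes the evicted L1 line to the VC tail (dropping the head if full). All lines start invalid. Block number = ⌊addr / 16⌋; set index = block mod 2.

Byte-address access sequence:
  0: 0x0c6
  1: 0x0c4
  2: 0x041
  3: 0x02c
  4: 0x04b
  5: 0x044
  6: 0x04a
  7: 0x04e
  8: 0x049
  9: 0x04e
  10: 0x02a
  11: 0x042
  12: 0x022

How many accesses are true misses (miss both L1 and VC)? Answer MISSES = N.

#0 0xc6→b12/s0 MISS; vc=[]
#1 0xc4→b12/s0 L1-HIT; vc=[]
#2 0x41→b4/s0 MISS; vc=[12]
#3 0x2c→b2/s0 MISS; vc=[12,4]
#4 0x4b→b4/s0 VC-HIT; vc=[12,2]
#5 0x44→b4/s0 L1-HIT; vc=[12,2]
#6 0x4a→b4/s0 L1-HIT; vc=[12,2]
#7 0x4e→b4/s0 L1-HIT; vc=[12,2]
#8 0x49→b4/s0 L1-HIT; vc=[12,2]
#9 0x4e→b4/s0 L1-HIT; vc=[12,2]
#10 0x2a→b2/s0 VC-HIT; vc=[12,4]
#11 0x42→b4/s0 VC-HIT; vc=[12,2]
#12 0x22→b2/s0 VC-HIT; vc=[12,4]

MISSES = 3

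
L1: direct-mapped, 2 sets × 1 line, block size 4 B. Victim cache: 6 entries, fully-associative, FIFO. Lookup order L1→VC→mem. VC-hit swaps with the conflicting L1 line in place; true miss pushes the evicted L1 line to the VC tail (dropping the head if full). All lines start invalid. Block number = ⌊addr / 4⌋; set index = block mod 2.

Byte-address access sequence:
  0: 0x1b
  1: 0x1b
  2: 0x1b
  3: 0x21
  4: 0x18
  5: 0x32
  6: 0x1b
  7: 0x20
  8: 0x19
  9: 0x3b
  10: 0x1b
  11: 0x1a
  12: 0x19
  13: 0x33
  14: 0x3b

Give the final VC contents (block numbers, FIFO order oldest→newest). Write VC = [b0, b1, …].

VC = [8, 6, 12]

0: 0x1b (blk 6, set 0) → MISS  vc=[]
1: 0x1b (blk 6, set 0) → L1-HIT  vc=[]
2: 0x1b (blk 6, set 0) → L1-HIT  vc=[]
3: 0x21 (blk 8, set 0) → MISS  vc=[6]
4: 0x18 (blk 6, set 0) → VC-HIT  vc=[8]
5: 0x32 (blk 12, set 0) → MISS  vc=[8, 6]
6: 0x1b (blk 6, set 0) → VC-HIT  vc=[8, 12]
7: 0x20 (blk 8, set 0) → VC-HIT  vc=[6, 12]
8: 0x19 (blk 6, set 0) → VC-HIT  vc=[8, 12]
9: 0x3b (blk 14, set 0) → MISS  vc=[8, 12, 6]
10: 0x1b (blk 6, set 0) → VC-HIT  vc=[8, 12, 14]
11: 0x1a (blk 6, set 0) → L1-HIT  vc=[8, 12, 14]
12: 0x19 (blk 6, set 0) → L1-HIT  vc=[8, 12, 14]
13: 0x33 (blk 12, set 0) → VC-HIT  vc=[8, 6, 14]
14: 0x3b (blk 14, set 0) → VC-HIT  vc=[8, 6, 12]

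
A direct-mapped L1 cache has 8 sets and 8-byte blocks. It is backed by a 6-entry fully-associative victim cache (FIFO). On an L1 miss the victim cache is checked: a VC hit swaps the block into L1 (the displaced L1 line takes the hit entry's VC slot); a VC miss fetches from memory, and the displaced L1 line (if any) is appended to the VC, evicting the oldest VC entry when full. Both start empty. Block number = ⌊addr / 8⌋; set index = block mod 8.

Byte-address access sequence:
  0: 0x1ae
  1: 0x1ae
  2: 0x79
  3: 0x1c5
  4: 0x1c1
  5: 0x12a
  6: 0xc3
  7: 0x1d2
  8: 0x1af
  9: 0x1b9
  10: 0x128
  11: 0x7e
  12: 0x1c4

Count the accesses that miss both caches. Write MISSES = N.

0: 0x1ae (blk 53, set 5) → MISS  vc=[]
1: 0x1ae (blk 53, set 5) → L1-HIT  vc=[]
2: 0x79 (blk 15, set 7) → MISS  vc=[]
3: 0x1c5 (blk 56, set 0) → MISS  vc=[]
4: 0x1c1 (blk 56, set 0) → L1-HIT  vc=[]
5: 0x12a (blk 37, set 5) → MISS  vc=[53]
6: 0xc3 (blk 24, set 0) → MISS  vc=[53, 56]
7: 0x1d2 (blk 58, set 2) → MISS  vc=[53, 56]
8: 0x1af (blk 53, set 5) → VC-HIT  vc=[37, 56]
9: 0x1b9 (blk 55, set 7) → MISS  vc=[37, 56, 15]
10: 0x128 (blk 37, set 5) → VC-HIT  vc=[53, 56, 15]
11: 0x7e (blk 15, set 7) → VC-HIT  vc=[53, 56, 55]
12: 0x1c4 (blk 56, set 0) → VC-HIT  vc=[53, 24, 55]

MISSES = 7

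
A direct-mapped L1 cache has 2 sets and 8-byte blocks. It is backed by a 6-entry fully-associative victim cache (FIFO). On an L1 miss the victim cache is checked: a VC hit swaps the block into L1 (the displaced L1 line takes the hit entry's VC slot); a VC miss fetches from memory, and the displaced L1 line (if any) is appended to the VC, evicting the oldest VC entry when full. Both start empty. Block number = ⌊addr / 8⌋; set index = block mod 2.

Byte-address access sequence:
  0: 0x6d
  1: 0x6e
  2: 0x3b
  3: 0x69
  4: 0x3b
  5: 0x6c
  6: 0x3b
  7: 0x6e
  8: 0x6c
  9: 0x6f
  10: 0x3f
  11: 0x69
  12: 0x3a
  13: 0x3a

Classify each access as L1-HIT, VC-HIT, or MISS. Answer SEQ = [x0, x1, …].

#0 0x6d→b13/s1 MISS; vc=[]
#1 0x6e→b13/s1 L1-HIT; vc=[]
#2 0x3b→b7/s1 MISS; vc=[13]
#3 0x69→b13/s1 VC-HIT; vc=[7]
#4 0x3b→b7/s1 VC-HIT; vc=[13]
#5 0x6c→b13/s1 VC-HIT; vc=[7]
#6 0x3b→b7/s1 VC-HIT; vc=[13]
#7 0x6e→b13/s1 VC-HIT; vc=[7]
#8 0x6c→b13/s1 L1-HIT; vc=[7]
#9 0x6f→b13/s1 L1-HIT; vc=[7]
#10 0x3f→b7/s1 VC-HIT; vc=[13]
#11 0x69→b13/s1 VC-HIT; vc=[7]
#12 0x3a→b7/s1 VC-HIT; vc=[13]
#13 0x3a→b7/s1 L1-HIT; vc=[13]

SEQ = [MISS, L1-HIT, MISS, VC-HIT, VC-HIT, VC-HIT, VC-HIT, VC-HIT, L1-HIT, L1-HIT, VC-HIT, VC-HIT, VC-HIT, L1-HIT]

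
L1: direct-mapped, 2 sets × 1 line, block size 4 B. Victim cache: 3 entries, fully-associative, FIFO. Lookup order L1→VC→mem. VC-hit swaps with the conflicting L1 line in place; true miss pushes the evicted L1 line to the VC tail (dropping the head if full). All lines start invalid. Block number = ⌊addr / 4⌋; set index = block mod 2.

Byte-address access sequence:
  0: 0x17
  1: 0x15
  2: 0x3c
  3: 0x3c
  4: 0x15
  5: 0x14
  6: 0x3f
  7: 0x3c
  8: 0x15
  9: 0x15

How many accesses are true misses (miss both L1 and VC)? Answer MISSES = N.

  [0] addr=0x17 blk=5 s=1: MISS | VC []
  [1] addr=0x15 blk=5 s=1: L1-HIT | VC []
  [2] addr=0x3c blk=15 s=1: MISS | VC [5]
  [3] addr=0x3c blk=15 s=1: L1-HIT | VC [5]
  [4] addr=0x15 blk=5 s=1: VC-HIT | VC [15]
  [5] addr=0x14 blk=5 s=1: L1-HIT | VC [15]
  [6] addr=0x3f blk=15 s=1: VC-HIT | VC [5]
  [7] addr=0x3c blk=15 s=1: L1-HIT | VC [5]
  [8] addr=0x15 blk=5 s=1: VC-HIT | VC [15]
  [9] addr=0x15 blk=5 s=1: L1-HIT | VC [15]

MISSES = 2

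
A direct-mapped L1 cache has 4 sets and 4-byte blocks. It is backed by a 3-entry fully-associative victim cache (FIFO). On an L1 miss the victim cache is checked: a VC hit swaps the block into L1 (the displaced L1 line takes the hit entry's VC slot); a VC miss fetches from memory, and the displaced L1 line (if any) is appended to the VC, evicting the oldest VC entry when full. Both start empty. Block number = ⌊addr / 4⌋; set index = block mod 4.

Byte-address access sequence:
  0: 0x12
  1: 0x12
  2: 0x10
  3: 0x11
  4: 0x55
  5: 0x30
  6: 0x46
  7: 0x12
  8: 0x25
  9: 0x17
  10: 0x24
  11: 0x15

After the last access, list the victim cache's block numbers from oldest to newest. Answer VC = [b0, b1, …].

VC = [21, 17, 9]

0: 0x12 (blk 4, set 0) → MISS  vc=[]
1: 0x12 (blk 4, set 0) → L1-HIT  vc=[]
2: 0x10 (blk 4, set 0) → L1-HIT  vc=[]
3: 0x11 (blk 4, set 0) → L1-HIT  vc=[]
4: 0x55 (blk 21, set 1) → MISS  vc=[]
5: 0x30 (blk 12, set 0) → MISS  vc=[4]
6: 0x46 (blk 17, set 1) → MISS  vc=[4, 21]
7: 0x12 (blk 4, set 0) → VC-HIT  vc=[12, 21]
8: 0x25 (blk 9, set 1) → MISS  vc=[12, 21, 17]
9: 0x17 (blk 5, set 1) → MISS  vc=[21, 17, 9]
10: 0x24 (blk 9, set 1) → VC-HIT  vc=[21, 17, 5]
11: 0x15 (blk 5, set 1) → VC-HIT  vc=[21, 17, 9]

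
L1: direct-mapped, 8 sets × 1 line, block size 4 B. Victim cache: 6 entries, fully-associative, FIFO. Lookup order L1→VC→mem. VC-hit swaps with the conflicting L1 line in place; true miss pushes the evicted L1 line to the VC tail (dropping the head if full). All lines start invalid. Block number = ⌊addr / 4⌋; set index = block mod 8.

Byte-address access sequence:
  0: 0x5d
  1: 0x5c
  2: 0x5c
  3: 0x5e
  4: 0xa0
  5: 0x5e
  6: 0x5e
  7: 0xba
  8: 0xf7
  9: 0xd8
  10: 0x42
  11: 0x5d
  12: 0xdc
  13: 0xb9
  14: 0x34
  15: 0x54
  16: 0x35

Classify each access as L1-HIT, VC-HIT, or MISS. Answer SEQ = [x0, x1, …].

0: 0x5d (blk 23, set 7) → MISS  vc=[]
1: 0x5c (blk 23, set 7) → L1-HIT  vc=[]
2: 0x5c (blk 23, set 7) → L1-HIT  vc=[]
3: 0x5e (blk 23, set 7) → L1-HIT  vc=[]
4: 0xa0 (blk 40, set 0) → MISS  vc=[]
5: 0x5e (blk 23, set 7) → L1-HIT  vc=[]
6: 0x5e (blk 23, set 7) → L1-HIT  vc=[]
7: 0xba (blk 46, set 6) → MISS  vc=[]
8: 0xf7 (blk 61, set 5) → MISS  vc=[]
9: 0xd8 (blk 54, set 6) → MISS  vc=[46]
10: 0x42 (blk 16, set 0) → MISS  vc=[46, 40]
11: 0x5d (blk 23, set 7) → L1-HIT  vc=[46, 40]
12: 0xdc (blk 55, set 7) → MISS  vc=[46, 40, 23]
13: 0xb9 (blk 46, set 6) → VC-HIT  vc=[54, 40, 23]
14: 0x34 (blk 13, set 5) → MISS  vc=[54, 40, 23, 61]
15: 0x54 (blk 21, set 5) → MISS  vc=[54, 40, 23, 61, 13]
16: 0x35 (blk 13, set 5) → VC-HIT  vc=[54, 40, 23, 61, 21]

SEQ = [MISS, L1-HIT, L1-HIT, L1-HIT, MISS, L1-HIT, L1-HIT, MISS, MISS, MISS, MISS, L1-HIT, MISS, VC-HIT, MISS, MISS, VC-HIT]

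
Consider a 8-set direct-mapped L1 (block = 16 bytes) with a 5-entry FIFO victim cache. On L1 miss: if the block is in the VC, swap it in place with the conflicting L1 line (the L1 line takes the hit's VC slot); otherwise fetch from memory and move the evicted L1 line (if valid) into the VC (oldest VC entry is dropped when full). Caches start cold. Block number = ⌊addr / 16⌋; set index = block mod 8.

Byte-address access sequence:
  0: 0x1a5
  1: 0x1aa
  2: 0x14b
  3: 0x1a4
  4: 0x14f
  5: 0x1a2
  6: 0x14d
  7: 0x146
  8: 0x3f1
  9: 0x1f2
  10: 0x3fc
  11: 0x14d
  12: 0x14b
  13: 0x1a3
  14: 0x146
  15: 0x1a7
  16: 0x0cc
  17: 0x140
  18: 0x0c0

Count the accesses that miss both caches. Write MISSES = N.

#0 0x1a5→b26/s2 MISS; vc=[]
#1 0x1aa→b26/s2 L1-HIT; vc=[]
#2 0x14b→b20/s4 MISS; vc=[]
#3 0x1a4→b26/s2 L1-HIT; vc=[]
#4 0x14f→b20/s4 L1-HIT; vc=[]
#5 0x1a2→b26/s2 L1-HIT; vc=[]
#6 0x14d→b20/s4 L1-HIT; vc=[]
#7 0x146→b20/s4 L1-HIT; vc=[]
#8 0x3f1→b63/s7 MISS; vc=[]
#9 0x1f2→b31/s7 MISS; vc=[63]
#10 0x3fc→b63/s7 VC-HIT; vc=[31]
#11 0x14d→b20/s4 L1-HIT; vc=[31]
#12 0x14b→b20/s4 L1-HIT; vc=[31]
#13 0x1a3→b26/s2 L1-HIT; vc=[31]
#14 0x146→b20/s4 L1-HIT; vc=[31]
#15 0x1a7→b26/s2 L1-HIT; vc=[31]
#16 0xcc→b12/s4 MISS; vc=[31,20]
#17 0x140→b20/s4 VC-HIT; vc=[31,12]
#18 0xc0→b12/s4 VC-HIT; vc=[31,20]

MISSES = 5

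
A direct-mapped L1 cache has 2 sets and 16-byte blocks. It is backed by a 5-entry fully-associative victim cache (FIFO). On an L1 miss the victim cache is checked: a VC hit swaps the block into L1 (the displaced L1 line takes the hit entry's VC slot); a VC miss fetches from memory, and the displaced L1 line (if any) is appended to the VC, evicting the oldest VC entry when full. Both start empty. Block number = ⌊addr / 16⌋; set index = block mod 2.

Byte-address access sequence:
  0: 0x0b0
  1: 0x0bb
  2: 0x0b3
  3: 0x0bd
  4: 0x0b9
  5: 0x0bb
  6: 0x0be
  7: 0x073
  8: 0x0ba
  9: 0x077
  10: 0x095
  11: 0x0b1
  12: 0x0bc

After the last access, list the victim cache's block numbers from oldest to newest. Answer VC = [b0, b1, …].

VC = [9, 7]

#0 0xb0→b11/s1 MISS; vc=[]
#1 0xbb→b11/s1 L1-HIT; vc=[]
#2 0xb3→b11/s1 L1-HIT; vc=[]
#3 0xbd→b11/s1 L1-HIT; vc=[]
#4 0xb9→b11/s1 L1-HIT; vc=[]
#5 0xbb→b11/s1 L1-HIT; vc=[]
#6 0xbe→b11/s1 L1-HIT; vc=[]
#7 0x73→b7/s1 MISS; vc=[11]
#8 0xba→b11/s1 VC-HIT; vc=[7]
#9 0x77→b7/s1 VC-HIT; vc=[11]
#10 0x95→b9/s1 MISS; vc=[11,7]
#11 0xb1→b11/s1 VC-HIT; vc=[9,7]
#12 0xbc→b11/s1 L1-HIT; vc=[9,7]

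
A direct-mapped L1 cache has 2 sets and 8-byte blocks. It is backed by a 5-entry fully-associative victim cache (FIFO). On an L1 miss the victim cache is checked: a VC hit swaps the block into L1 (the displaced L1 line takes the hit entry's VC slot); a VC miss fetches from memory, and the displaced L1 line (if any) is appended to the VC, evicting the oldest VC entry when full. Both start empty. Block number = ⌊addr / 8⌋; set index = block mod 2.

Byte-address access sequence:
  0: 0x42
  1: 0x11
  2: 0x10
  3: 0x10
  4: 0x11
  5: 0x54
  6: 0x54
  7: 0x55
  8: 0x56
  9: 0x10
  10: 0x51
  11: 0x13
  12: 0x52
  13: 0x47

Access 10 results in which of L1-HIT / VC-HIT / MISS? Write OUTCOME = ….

#0 0x42→b8/s0 MISS; vc=[]
#1 0x11→b2/s0 MISS; vc=[8]
#2 0x10→b2/s0 L1-HIT; vc=[8]
#3 0x10→b2/s0 L1-HIT; vc=[8]
#4 0x11→b2/s0 L1-HIT; vc=[8]
#5 0x54→b10/s0 MISS; vc=[8,2]
#6 0x54→b10/s0 L1-HIT; vc=[8,2]
#7 0x55→b10/s0 L1-HIT; vc=[8,2]
#8 0x56→b10/s0 L1-HIT; vc=[8,2]
#9 0x10→b2/s0 VC-HIT; vc=[8,10]
#10 0x51→b10/s0 VC-HIT; vc=[8,2]
#11 0x13→b2/s0 VC-HIT; vc=[8,10]
#12 0x52→b10/s0 VC-HIT; vc=[8,2]
#13 0x47→b8/s0 VC-HIT; vc=[10,2]

OUTCOME = VC-HIT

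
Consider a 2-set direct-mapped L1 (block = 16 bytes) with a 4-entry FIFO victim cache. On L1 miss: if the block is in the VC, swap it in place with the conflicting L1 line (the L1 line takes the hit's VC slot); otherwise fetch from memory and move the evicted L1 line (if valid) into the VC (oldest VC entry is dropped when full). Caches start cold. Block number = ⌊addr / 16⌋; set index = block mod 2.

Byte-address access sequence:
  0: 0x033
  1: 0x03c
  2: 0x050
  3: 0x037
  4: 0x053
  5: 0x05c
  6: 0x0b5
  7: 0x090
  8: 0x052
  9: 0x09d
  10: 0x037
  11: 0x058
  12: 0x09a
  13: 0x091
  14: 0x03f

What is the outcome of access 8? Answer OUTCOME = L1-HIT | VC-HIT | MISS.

0: 0x33 (blk 3, set 1) → MISS  vc=[]
1: 0x3c (blk 3, set 1) → L1-HIT  vc=[]
2: 0x50 (blk 5, set 1) → MISS  vc=[3]
3: 0x37 (blk 3, set 1) → VC-HIT  vc=[5]
4: 0x53 (blk 5, set 1) → VC-HIT  vc=[3]
5: 0x5c (blk 5, set 1) → L1-HIT  vc=[3]
6: 0xb5 (blk 11, set 1) → MISS  vc=[3, 5]
7: 0x90 (blk 9, set 1) → MISS  vc=[3, 5, 11]
8: 0x52 (blk 5, set 1) → VC-HIT  vc=[3, 9, 11]
9: 0x9d (blk 9, set 1) → VC-HIT  vc=[3, 5, 11]
10: 0x37 (blk 3, set 1) → VC-HIT  vc=[9, 5, 11]
11: 0x58 (blk 5, set 1) → VC-HIT  vc=[9, 3, 11]
12: 0x9a (blk 9, set 1) → VC-HIT  vc=[5, 3, 11]
13: 0x91 (blk 9, set 1) → L1-HIT  vc=[5, 3, 11]
14: 0x3f (blk 3, set 1) → VC-HIT  vc=[5, 9, 11]

OUTCOME = VC-HIT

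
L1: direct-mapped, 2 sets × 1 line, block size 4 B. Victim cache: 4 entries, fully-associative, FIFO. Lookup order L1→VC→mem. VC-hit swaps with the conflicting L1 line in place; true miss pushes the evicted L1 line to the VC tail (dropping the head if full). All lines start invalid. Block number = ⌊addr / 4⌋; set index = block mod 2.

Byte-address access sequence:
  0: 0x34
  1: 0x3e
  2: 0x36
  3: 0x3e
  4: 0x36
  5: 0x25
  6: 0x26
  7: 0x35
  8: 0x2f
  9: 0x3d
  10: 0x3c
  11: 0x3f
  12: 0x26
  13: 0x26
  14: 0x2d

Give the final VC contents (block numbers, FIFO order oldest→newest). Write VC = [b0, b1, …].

  [0] addr=0x34 blk=13 s=1: MISS | VC []
  [1] addr=0x3e blk=15 s=1: MISS | VC [13]
  [2] addr=0x36 blk=13 s=1: VC-HIT | VC [15]
  [3] addr=0x3e blk=15 s=1: VC-HIT | VC [13]
  [4] addr=0x36 blk=13 s=1: VC-HIT | VC [15]
  [5] addr=0x25 blk=9 s=1: MISS | VC [15, 13]
  [6] addr=0x26 blk=9 s=1: L1-HIT | VC [15, 13]
  [7] addr=0x35 blk=13 s=1: VC-HIT | VC [15, 9]
  [8] addr=0x2f blk=11 s=1: MISS | VC [15, 9, 13]
  [9] addr=0x3d blk=15 s=1: VC-HIT | VC [11, 9, 13]
  [10] addr=0x3c blk=15 s=1: L1-HIT | VC [11, 9, 13]
  [11] addr=0x3f blk=15 s=1: L1-HIT | VC [11, 9, 13]
  [12] addr=0x26 blk=9 s=1: VC-HIT | VC [11, 15, 13]
  [13] addr=0x26 blk=9 s=1: L1-HIT | VC [11, 15, 13]
  [14] addr=0x2d blk=11 s=1: VC-HIT | VC [9, 15, 13]

VC = [9, 15, 13]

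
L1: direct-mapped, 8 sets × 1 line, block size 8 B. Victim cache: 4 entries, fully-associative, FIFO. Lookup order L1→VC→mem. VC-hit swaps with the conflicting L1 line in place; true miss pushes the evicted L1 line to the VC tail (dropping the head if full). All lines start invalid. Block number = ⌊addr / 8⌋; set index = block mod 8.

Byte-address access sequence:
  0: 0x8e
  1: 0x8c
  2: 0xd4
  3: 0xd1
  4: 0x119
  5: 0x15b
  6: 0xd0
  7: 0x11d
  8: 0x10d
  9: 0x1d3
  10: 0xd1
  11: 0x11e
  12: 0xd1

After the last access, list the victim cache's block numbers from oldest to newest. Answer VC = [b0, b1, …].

VC = [43, 17, 58]

0: 0x8e (blk 17, set 1) → MISS  vc=[]
1: 0x8c (blk 17, set 1) → L1-HIT  vc=[]
2: 0xd4 (blk 26, set 2) → MISS  vc=[]
3: 0xd1 (blk 26, set 2) → L1-HIT  vc=[]
4: 0x119 (blk 35, set 3) → MISS  vc=[]
5: 0x15b (blk 43, set 3) → MISS  vc=[35]
6: 0xd0 (blk 26, set 2) → L1-HIT  vc=[35]
7: 0x11d (blk 35, set 3) → VC-HIT  vc=[43]
8: 0x10d (blk 33, set 1) → MISS  vc=[43, 17]
9: 0x1d3 (blk 58, set 2) → MISS  vc=[43, 17, 26]
10: 0xd1 (blk 26, set 2) → VC-HIT  vc=[43, 17, 58]
11: 0x11e (blk 35, set 3) → L1-HIT  vc=[43, 17, 58]
12: 0xd1 (blk 26, set 2) → L1-HIT  vc=[43, 17, 58]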